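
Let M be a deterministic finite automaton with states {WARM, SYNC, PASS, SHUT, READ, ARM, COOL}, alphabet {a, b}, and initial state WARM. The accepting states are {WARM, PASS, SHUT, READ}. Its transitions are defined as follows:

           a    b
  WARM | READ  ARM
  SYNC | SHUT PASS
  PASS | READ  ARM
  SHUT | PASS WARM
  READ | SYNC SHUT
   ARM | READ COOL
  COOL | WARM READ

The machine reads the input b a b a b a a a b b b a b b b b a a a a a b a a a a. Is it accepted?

WARM → ARM → READ → SHUT → PASS → ARM → READ → SYNC → SHUT → WARM → ARM → COOL → WARM → ARM → COOL → READ → SHUT → PASS → READ → SYNC → SHUT → PASS → ARM → READ → SYNC → SHUT → PASS
End state PASS is accepting.

Yes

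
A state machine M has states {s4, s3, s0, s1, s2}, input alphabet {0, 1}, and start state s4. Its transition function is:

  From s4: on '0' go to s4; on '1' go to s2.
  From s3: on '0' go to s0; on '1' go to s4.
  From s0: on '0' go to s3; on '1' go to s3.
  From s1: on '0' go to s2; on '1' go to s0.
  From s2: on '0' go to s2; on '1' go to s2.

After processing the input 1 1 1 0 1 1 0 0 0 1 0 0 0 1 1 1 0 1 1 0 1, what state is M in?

s4 → s2 → s2 → s2 → s2 → s2 → s2 → s2 → s2 → s2 → s2 → s2 → s2 → s2 → s2 → s2 → s2 → s2 → s2 → s2 → s2 → s2

s2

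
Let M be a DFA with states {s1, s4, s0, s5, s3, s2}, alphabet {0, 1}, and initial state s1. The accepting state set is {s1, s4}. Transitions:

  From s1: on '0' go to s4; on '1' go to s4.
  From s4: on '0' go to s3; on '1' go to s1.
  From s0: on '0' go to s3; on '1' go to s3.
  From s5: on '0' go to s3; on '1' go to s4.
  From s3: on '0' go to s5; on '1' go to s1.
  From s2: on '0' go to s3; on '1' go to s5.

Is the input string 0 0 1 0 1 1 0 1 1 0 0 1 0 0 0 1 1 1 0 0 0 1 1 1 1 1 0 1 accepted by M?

Yes

Trace: s1 -0-> s4 -0-> s3 -1-> s1 -0-> s4 -1-> s1 -1-> s4 -0-> s3 -1-> s1 -1-> s4 -0-> s3 -0-> s5 -1-> s4 -0-> s3 -0-> s5 -0-> s3 -1-> s1 -1-> s4 -1-> s1 -0-> s4 -0-> s3 -0-> s5 -1-> s4 -1-> s1 -1-> s4 -1-> s1 -1-> s4 -0-> s3 -1-> s1
End state s1 is accepting.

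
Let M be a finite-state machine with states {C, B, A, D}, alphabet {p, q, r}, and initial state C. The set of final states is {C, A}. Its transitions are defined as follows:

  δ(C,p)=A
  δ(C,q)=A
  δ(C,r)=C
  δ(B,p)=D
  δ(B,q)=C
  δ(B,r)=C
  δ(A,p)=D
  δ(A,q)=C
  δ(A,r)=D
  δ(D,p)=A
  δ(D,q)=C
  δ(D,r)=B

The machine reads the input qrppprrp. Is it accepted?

C → A → D → A → D → A → D → B → D
End state D is not accepting.

No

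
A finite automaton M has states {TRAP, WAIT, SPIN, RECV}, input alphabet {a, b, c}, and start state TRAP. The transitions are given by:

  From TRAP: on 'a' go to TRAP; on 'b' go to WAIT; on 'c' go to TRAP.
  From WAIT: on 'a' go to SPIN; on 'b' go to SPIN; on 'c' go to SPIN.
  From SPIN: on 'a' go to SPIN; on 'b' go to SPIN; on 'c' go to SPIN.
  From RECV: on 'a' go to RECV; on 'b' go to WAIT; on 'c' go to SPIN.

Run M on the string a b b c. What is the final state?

start at TRAP
read 'a': TRAP → TRAP
read 'b': TRAP → WAIT
read 'b': WAIT → SPIN
read 'c': SPIN → SPIN

SPIN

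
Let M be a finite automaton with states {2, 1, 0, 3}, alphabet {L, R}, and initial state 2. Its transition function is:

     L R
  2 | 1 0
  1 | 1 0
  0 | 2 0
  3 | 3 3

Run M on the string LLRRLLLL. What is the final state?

2 → 1 → 1 → 0 → 0 → 2 → 1 → 1 → 1

1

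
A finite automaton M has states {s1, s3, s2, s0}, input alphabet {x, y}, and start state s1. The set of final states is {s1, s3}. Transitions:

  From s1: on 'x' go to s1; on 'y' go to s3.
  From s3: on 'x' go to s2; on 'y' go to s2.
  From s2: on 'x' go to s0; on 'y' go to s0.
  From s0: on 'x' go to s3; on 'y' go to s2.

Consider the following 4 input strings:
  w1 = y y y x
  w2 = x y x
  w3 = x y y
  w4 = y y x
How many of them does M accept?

w1: s1 → s3 → s2 → s0 → s3  → end s3, accepted
w2: s1 → s1 → s3 → s2  → end s2, rejected
w3: s1 → s1 → s3 → s2  → end s2, rejected
w4: s1 → s3 → s2 → s0  → end s0, rejected

1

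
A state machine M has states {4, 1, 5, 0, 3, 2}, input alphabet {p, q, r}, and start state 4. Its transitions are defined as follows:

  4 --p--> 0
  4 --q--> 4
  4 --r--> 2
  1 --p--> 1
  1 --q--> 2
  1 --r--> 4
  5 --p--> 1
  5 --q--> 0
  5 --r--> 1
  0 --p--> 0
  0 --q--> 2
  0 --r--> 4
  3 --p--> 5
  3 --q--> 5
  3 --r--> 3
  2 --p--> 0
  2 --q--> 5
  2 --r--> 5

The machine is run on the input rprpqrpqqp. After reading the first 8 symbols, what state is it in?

4 → 2 → 0 → 4 → 0 → 2 → 5 → 1 → 2
After 8 symbols: 2.

2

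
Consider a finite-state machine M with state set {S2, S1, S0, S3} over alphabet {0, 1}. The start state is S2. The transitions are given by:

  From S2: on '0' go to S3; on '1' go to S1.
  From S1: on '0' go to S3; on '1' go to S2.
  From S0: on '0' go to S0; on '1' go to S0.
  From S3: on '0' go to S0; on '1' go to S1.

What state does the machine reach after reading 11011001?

S0

Trace: S2 -1-> S1 -1-> S2 -0-> S3 -1-> S1 -1-> S2 -0-> S3 -0-> S0 -1-> S0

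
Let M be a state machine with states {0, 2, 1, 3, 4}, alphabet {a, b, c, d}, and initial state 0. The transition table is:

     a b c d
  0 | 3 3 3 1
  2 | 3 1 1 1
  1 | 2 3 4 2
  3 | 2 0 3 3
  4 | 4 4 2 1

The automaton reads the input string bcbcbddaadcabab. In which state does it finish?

Trace: 0 -b-> 3 -c-> 3 -b-> 0 -c-> 3 -b-> 0 -d-> 1 -d-> 2 -a-> 3 -a-> 2 -d-> 1 -c-> 4 -a-> 4 -b-> 4 -a-> 4 -b-> 4

4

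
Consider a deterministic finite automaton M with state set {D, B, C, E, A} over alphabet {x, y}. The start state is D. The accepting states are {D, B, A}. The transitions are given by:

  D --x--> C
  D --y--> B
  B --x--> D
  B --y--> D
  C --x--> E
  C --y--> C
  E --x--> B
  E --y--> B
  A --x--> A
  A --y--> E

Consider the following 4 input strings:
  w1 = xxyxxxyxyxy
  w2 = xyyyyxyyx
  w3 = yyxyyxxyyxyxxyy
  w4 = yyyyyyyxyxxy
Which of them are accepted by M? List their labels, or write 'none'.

w1

w1:
  start at D
  read 'x': D → C
  read 'x': C → E
  read 'y': E → B
  read 'x': B → D
  read 'x': D → C
  read 'x': C → E
  read 'y': E → B
  read 'x': B → D
  read 'y': D → B
  read 'x': B → D
  read 'y': D → B
  end B, accepted
w2:
  start at D
  read 'x': D → C
  read 'y': C → C
  read 'y': C → C
  read 'y': C → C
  read 'y': C → C
  read 'x': C → E
  read 'y': E → B
  read 'y': B → D
  read 'x': D → C
  end C, rejected
w3:
  start at D
  read 'y': D → B
  read 'y': B → D
  read 'x': D → C
  read 'y': C → C
  read 'y': C → C
  read 'x': C → E
  read 'x': E → B
  read 'y': B → D
  read 'y': D → B
  read 'x': B → D
  read 'y': D → B
  read 'x': B → D
  read 'x': D → C
  read 'y': C → C
  read 'y': C → C
  end C, rejected
w4:
  start at D
  read 'y': D → B
  read 'y': B → D
  read 'y': D → B
  read 'y': B → D
  read 'y': D → B
  read 'y': B → D
  read 'y': D → B
  read 'x': B → D
  read 'y': D → B
  read 'x': B → D
  read 'x': D → C
  read 'y': C → C
  end C, rejected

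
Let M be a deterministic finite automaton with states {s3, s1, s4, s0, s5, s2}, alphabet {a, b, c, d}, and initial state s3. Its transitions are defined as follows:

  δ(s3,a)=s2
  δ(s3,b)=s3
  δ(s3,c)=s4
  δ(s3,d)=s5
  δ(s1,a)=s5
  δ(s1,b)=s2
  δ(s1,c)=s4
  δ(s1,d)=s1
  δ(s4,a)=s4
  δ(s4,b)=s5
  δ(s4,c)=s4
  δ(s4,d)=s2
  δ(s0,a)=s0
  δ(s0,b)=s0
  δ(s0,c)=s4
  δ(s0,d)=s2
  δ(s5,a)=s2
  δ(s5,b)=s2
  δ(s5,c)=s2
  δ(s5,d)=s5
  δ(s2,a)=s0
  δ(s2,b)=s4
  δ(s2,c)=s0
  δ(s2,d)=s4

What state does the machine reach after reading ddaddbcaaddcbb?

s2

start at s3
read 'd': s3 → s5
read 'd': s5 → s5
read 'a': s5 → s2
read 'd': s2 → s4
read 'd': s4 → s2
read 'b': s2 → s4
read 'c': s4 → s4
read 'a': s4 → s4
read 'a': s4 → s4
read 'd': s4 → s2
read 'd': s2 → s4
read 'c': s4 → s4
read 'b': s4 → s5
read 'b': s5 → s2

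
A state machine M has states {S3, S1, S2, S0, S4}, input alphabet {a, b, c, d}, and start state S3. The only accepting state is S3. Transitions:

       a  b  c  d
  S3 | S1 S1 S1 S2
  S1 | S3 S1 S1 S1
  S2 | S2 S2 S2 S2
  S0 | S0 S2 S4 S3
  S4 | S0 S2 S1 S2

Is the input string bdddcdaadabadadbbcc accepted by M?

Trace: S3 -b-> S1 -d-> S1 -d-> S1 -d-> S1 -c-> S1 -d-> S1 -a-> S3 -a-> S1 -d-> S1 -a-> S3 -b-> S1 -a-> S3 -d-> S2 -a-> S2 -d-> S2 -b-> S2 -b-> S2 -c-> S2 -c-> S2
End state S2 is not accepting.

No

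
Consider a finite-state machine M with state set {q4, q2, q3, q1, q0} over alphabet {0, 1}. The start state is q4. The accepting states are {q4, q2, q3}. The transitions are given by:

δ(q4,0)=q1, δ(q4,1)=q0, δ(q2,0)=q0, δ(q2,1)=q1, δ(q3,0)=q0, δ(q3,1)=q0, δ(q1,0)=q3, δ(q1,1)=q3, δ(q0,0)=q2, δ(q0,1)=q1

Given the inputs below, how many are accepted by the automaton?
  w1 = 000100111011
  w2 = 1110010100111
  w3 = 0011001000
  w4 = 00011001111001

w1: q4 → q1 → q3 → q0 → q1 → q3 → q0 → q1 → q3 → q0 → q2 → q1 → q3  → end q3, accepted
w2: q4 → q0 → q1 → q3 → q0 → q2 → q1 → q3 → q0 → q2 → q0 → q1 → q3 → q0  → end q0, rejected
w3: q4 → q1 → q3 → q0 → q1 → q3 → q0 → q1 → q3 → q0 → q2  → end q2, accepted
w4: q4 → q1 → q3 → q0 → q1 → q3 → q0 → q2 → q1 → q3 → q0 → q1 → q3 → q0 → q1  → end q1, rejected

2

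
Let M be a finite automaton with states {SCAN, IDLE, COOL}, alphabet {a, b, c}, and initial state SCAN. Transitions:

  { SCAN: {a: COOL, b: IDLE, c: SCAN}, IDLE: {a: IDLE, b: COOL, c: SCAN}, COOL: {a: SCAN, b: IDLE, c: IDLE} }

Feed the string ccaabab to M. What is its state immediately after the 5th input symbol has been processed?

Trace: SCAN -c-> SCAN -c-> SCAN -a-> COOL -a-> SCAN -b-> IDLE
After 5 symbols: IDLE.

IDLE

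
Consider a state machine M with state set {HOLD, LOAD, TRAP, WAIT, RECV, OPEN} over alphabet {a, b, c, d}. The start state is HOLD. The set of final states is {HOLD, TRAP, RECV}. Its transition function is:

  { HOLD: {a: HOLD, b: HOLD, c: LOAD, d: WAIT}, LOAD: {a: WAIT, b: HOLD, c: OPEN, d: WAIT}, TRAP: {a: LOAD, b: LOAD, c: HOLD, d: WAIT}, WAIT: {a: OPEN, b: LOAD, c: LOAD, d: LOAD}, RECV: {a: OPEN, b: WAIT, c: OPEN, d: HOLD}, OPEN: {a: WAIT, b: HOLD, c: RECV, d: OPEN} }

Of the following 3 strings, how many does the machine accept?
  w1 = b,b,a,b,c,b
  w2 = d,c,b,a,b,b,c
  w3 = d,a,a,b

1

w1:
  start at HOLD
  read 'b': HOLD → HOLD
  read 'b': HOLD → HOLD
  read 'a': HOLD → HOLD
  read 'b': HOLD → HOLD
  read 'c': HOLD → LOAD
  read 'b': LOAD → HOLD
  end HOLD, accepted
w2:
  start at HOLD
  read 'd': HOLD → WAIT
  read 'c': WAIT → LOAD
  read 'b': LOAD → HOLD
  read 'a': HOLD → HOLD
  read 'b': HOLD → HOLD
  read 'b': HOLD → HOLD
  read 'c': HOLD → LOAD
  end LOAD, rejected
w3:
  start at HOLD
  read 'd': HOLD → WAIT
  read 'a': WAIT → OPEN
  read 'a': OPEN → WAIT
  read 'b': WAIT → LOAD
  end LOAD, rejected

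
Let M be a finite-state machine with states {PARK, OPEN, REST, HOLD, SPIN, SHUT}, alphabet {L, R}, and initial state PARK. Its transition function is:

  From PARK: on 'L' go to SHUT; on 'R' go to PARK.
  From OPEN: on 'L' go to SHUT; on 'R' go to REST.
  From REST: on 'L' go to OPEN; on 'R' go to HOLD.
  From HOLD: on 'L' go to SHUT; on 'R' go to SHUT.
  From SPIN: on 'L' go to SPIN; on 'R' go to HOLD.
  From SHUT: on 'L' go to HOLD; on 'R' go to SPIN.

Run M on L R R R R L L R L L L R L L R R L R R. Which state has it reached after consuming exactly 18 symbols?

Trace: PARK -L-> SHUT -R-> SPIN -R-> HOLD -R-> SHUT -R-> SPIN -L-> SPIN -L-> SPIN -R-> HOLD -L-> SHUT -L-> HOLD -L-> SHUT -R-> SPIN -L-> SPIN -L-> SPIN -R-> HOLD -R-> SHUT -L-> HOLD -R-> SHUT
After 18 symbols: SHUT.

SHUT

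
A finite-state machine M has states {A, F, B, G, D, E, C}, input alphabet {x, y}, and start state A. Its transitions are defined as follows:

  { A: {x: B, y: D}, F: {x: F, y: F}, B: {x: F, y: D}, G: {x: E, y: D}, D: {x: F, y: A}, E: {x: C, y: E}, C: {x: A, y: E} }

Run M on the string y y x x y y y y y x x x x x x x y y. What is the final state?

F

A → D → A → B → F → F → F → F → F → F → F → F → F → F → F → F → F → F → F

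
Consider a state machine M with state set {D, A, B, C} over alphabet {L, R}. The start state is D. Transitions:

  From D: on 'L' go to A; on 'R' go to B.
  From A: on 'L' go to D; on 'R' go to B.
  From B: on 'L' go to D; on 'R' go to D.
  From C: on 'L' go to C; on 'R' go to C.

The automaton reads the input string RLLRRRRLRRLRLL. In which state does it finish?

Trace: D -R-> B -L-> D -L-> A -R-> B -R-> D -R-> B -R-> D -L-> A -R-> B -R-> D -L-> A -R-> B -L-> D -L-> A

A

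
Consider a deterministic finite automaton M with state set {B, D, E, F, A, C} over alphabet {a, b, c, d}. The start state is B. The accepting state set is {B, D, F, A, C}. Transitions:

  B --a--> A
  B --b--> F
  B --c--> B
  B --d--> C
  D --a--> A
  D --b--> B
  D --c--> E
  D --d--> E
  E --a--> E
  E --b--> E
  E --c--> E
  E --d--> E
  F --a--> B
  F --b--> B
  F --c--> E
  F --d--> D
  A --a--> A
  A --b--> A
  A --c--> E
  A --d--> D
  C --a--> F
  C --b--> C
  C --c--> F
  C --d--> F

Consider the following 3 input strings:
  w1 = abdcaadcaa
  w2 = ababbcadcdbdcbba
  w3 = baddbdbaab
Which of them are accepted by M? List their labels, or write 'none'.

w3

w1: B → A → A → D → E → E → E → E → E → E → E  → end E, rejected
w2: B → A → A → A → A → A → E → E → E → E → E → E → E → E → E → E → E  → end E, rejected
w3: B → F → B → C → F → B → C → C → F → B → F  → end F, accepted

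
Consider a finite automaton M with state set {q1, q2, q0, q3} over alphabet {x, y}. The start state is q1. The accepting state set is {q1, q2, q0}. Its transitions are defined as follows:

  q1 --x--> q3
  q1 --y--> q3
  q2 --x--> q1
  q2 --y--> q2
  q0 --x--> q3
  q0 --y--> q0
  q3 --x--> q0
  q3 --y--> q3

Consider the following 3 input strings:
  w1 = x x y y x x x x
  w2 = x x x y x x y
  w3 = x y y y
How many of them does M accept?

w1: Trace: q1 -x-> q3 -x-> q0 -y-> q0 -y-> q0 -x-> q3 -x-> q0 -x-> q3 -x-> q0  → end q0, accepted
w2: Trace: q1 -x-> q3 -x-> q0 -x-> q3 -y-> q3 -x-> q0 -x-> q3 -y-> q3  → end q3, rejected
w3: Trace: q1 -x-> q3 -y-> q3 -y-> q3 -y-> q3  → end q3, rejected

1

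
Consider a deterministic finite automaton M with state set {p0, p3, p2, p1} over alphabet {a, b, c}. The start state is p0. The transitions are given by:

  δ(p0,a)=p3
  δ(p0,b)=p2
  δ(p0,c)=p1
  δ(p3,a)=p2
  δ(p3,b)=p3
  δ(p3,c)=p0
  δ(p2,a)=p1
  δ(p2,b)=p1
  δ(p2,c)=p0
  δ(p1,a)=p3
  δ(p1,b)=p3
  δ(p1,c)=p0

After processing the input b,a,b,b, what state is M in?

p3

Trace: p0 -b-> p2 -a-> p1 -b-> p3 -b-> p3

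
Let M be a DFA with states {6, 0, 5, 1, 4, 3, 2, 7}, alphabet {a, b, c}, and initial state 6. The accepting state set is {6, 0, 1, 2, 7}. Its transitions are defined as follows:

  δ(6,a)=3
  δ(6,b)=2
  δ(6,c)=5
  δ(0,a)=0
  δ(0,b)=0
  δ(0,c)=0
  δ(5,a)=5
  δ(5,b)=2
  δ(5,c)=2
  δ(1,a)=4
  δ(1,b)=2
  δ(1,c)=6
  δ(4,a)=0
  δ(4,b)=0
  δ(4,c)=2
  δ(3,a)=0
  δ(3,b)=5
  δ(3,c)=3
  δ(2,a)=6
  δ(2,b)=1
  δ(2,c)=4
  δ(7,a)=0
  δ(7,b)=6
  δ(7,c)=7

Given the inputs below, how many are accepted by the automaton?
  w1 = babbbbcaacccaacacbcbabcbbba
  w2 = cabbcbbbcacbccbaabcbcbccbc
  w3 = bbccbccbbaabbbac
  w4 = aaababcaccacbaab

w1: 6 → 2 → 6 → 2 → 1 → 2 → 1 → 6 → 3 → 0 → 0 → 0 → 0 → 0 → 0 → 0 → 0 → 0 → 0 → 0 → 0 → 0 → 0 → 0 → 0 → 0 → 0 → 0  → end 0, accepted
w2: 6 → 5 → 5 → 2 → 1 → 6 → 2 → 1 → 2 → 4 → 0 → 0 → 0 → 0 → 0 → 0 → 0 → 0 → 0 → 0 → 0 → 0 → 0 → 0 → 0 → 0 → 0  → end 0, accepted
w3: 6 → 2 → 1 → 6 → 5 → 2 → 4 → 2 → 1 → 2 → 6 → 3 → 5 → 2 → 1 → 4 → 2  → end 2, accepted
w4: 6 → 3 → 0 → 0 → 0 → 0 → 0 → 0 → 0 → 0 → 0 → 0 → 0 → 0 → 0 → 0 → 0  → end 0, accepted

4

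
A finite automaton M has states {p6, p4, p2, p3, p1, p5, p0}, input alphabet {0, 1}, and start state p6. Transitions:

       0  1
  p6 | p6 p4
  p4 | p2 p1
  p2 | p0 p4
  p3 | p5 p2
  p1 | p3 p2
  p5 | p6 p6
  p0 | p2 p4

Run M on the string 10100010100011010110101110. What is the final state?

p0

Trace: p6 -1-> p4 -0-> p2 -1-> p4 -0-> p2 -0-> p0 -0-> p2 -1-> p4 -0-> p2 -1-> p4 -0-> p2 -0-> p0 -0-> p2 -1-> p4 -1-> p1 -0-> p3 -1-> p2 -0-> p0 -1-> p4 -1-> p1 -0-> p3 -1-> p2 -0-> p0 -1-> p4 -1-> p1 -1-> p2 -0-> p0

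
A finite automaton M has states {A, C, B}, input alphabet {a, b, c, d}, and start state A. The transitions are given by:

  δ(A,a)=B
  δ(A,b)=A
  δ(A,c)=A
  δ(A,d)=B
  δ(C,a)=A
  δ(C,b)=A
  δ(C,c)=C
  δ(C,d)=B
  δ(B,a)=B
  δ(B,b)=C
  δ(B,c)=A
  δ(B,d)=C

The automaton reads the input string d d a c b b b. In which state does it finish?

A

A → B → C → A → A → A → A → A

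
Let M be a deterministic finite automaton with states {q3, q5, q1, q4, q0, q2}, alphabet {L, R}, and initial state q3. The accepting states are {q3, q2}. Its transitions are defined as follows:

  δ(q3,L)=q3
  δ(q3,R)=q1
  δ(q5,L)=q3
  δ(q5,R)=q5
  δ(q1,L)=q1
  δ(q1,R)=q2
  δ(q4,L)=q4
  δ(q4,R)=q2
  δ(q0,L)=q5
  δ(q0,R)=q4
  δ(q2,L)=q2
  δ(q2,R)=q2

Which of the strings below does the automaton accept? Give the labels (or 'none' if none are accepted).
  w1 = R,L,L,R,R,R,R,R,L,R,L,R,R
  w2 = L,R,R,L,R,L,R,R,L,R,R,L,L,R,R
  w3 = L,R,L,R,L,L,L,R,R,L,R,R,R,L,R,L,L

w1:
  start at q3
  read 'R': q3 → q1
  read 'L': q1 → q1
  read 'L': q1 → q1
  read 'R': q1 → q2
  read 'R': q2 → q2
  read 'R': q2 → q2
  read 'R': q2 → q2
  read 'R': q2 → q2
  read 'L': q2 → q2
  read 'R': q2 → q2
  read 'L': q2 → q2
  read 'R': q2 → q2
  read 'R': q2 → q2
  end q2, accepted
w2:
  start at q3
  read 'L': q3 → q3
  read 'R': q3 → q1
  read 'R': q1 → q2
  read 'L': q2 → q2
  read 'R': q2 → q2
  read 'L': q2 → q2
  read 'R': q2 → q2
  read 'R': q2 → q2
  read 'L': q2 → q2
  read 'R': q2 → q2
  read 'R': q2 → q2
  read 'L': q2 → q2
  read 'L': q2 → q2
  read 'R': q2 → q2
  read 'R': q2 → q2
  end q2, accepted
w3:
  start at q3
  read 'L': q3 → q3
  read 'R': q3 → q1
  read 'L': q1 → q1
  read 'R': q1 → q2
  read 'L': q2 → q2
  read 'L': q2 → q2
  read 'L': q2 → q2
  read 'R': q2 → q2
  read 'R': q2 → q2
  read 'L': q2 → q2
  read 'R': q2 → q2
  read 'R': q2 → q2
  read 'R': q2 → q2
  read 'L': q2 → q2
  read 'R': q2 → q2
  read 'L': q2 → q2
  read 'L': q2 → q2
  end q2, accepted

w1, w2, w3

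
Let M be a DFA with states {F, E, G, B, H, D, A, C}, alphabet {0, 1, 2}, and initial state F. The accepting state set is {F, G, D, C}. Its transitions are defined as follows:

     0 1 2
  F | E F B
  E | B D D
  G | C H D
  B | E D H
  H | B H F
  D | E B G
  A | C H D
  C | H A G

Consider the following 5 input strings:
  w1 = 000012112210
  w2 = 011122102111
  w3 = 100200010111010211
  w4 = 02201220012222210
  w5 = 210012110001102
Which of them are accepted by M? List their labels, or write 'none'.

w1: Trace: F -0-> E -0-> B -0-> E -0-> B -1-> D -2-> G -1-> H -1-> H -2-> F -2-> B -1-> D -0-> E  → end E, rejected
w2: Trace: F -0-> E -1-> D -1-> B -1-> D -2-> G -2-> D -1-> B -0-> E -2-> D -1-> B -1-> D -1-> B  → end B, rejected
w3: Trace: F -1-> F -0-> E -0-> B -2-> H -0-> B -0-> E -0-> B -1-> D -0-> E -1-> D -1-> B -1-> D -0-> E -1-> D -0-> E -2-> D -1-> B -1-> D  → end D, accepted
w4: Trace: F -0-> E -2-> D -2-> G -0-> C -1-> A -2-> D -2-> G -0-> C -0-> H -1-> H -2-> F -2-> B -2-> H -2-> F -2-> B -1-> D -0-> E  → end E, rejected
w5: Trace: F -2-> B -1-> D -0-> E -0-> B -1-> D -2-> G -1-> H -1-> H -0-> B -0-> E -0-> B -1-> D -1-> B -0-> E -2-> D  → end D, accepted

w3, w5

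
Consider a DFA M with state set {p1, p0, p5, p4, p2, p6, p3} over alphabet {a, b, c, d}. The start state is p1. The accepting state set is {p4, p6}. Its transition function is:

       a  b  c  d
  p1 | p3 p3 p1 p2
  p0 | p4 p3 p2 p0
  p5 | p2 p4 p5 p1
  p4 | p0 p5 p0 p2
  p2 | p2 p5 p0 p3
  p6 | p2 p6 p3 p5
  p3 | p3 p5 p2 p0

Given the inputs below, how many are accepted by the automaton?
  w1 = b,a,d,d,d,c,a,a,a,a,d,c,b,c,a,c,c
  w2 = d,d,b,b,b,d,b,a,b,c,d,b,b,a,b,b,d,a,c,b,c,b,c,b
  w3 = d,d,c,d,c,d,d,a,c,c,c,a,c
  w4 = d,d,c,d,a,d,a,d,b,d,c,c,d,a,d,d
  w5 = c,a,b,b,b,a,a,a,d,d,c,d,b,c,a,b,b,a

1

w1:
  start at p1
  read 'b': p1 → p3
  read 'a': p3 → p3
  read 'd': p3 → p0
  read 'd': p0 → p0
  read 'd': p0 → p0
  read 'c': p0 → p2
  read 'a': p2 → p2
  read 'a': p2 → p2
  read 'a': p2 → p2
  read 'a': p2 → p2
  read 'd': p2 → p3
  read 'c': p3 → p2
  read 'b': p2 → p5
  read 'c': p5 → p5
  read 'a': p5 → p2
  read 'c': p2 → p0
  read 'c': p0 → p2
  end p2, rejected
w2:
  start at p1
  read 'd': p1 → p2
  read 'd': p2 → p3
  read 'b': p3 → p5
  read 'b': p5 → p4
  read 'b': p4 → p5
  read 'd': p5 → p1
  read 'b': p1 → p3
  read 'a': p3 → p3
  read 'b': p3 → p5
  read 'c': p5 → p5
  read 'd': p5 → p1
  read 'b': p1 → p3
  read 'b': p3 → p5
  read 'a': p5 → p2
  read 'b': p2 → p5
  read 'b': p5 → p4
  read 'd': p4 → p2
  read 'a': p2 → p2
  read 'c': p2 → p0
  read 'b': p0 → p3
  read 'c': p3 → p2
  read 'b': p2 → p5
  read 'c': p5 → p5
  read 'b': p5 → p4
  end p4, accepted
w3:
  start at p1
  read 'd': p1 → p2
  read 'd': p2 → p3
  read 'c': p3 → p2
  read 'd': p2 → p3
  read 'c': p3 → p2
  read 'd': p2 → p3
  read 'd': p3 → p0
  read 'a': p0 → p4
  read 'c': p4 → p0
  read 'c': p0 → p2
  read 'c': p2 → p0
  read 'a': p0 → p4
  read 'c': p4 → p0
  end p0, rejected
w4:
  start at p1
  read 'd': p1 → p2
  read 'd': p2 → p3
  read 'c': p3 → p2
  read 'd': p2 → p3
  read 'a': p3 → p3
  read 'd': p3 → p0
  read 'a': p0 → p4
  read 'd': p4 → p2
  read 'b': p2 → p5
  read 'd': p5 → p1
  read 'c': p1 → p1
  read 'c': p1 → p1
  read 'd': p1 → p2
  read 'a': p2 → p2
  read 'd': p2 → p3
  read 'd': p3 → p0
  end p0, rejected
w5:
  start at p1
  read 'c': p1 → p1
  read 'a': p1 → p3
  read 'b': p3 → p5
  read 'b': p5 → p4
  read 'b': p4 → p5
  read 'a': p5 → p2
  read 'a': p2 → p2
  read 'a': p2 → p2
  read 'd': p2 → p3
  read 'd': p3 → p0
  read 'c': p0 → p2
  read 'd': p2 → p3
  read 'b': p3 → p5
  read 'c': p5 → p5
  read 'a': p5 → p2
  read 'b': p2 → p5
  read 'b': p5 → p4
  read 'a': p4 → p0
  end p0, rejected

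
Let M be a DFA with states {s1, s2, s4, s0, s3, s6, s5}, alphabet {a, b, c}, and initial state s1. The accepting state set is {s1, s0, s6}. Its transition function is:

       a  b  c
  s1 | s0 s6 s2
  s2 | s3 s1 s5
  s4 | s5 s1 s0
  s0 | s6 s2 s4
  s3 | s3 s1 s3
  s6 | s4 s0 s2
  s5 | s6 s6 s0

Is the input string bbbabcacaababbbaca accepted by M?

Trace: s1 -b-> s6 -b-> s0 -b-> s2 -a-> s3 -b-> s1 -c-> s2 -a-> s3 -c-> s3 -a-> s3 -a-> s3 -b-> s1 -a-> s0 -b-> s2 -b-> s1 -b-> s6 -a-> s4 -c-> s0 -a-> s6
End state s6 is accepting.

Yes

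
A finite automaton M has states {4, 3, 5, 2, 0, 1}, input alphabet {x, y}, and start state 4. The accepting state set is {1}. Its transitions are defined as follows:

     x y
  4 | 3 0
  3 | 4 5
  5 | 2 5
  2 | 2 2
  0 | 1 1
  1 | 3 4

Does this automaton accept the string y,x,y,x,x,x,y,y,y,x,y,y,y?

No

Trace: 4 -y-> 0 -x-> 1 -y-> 4 -x-> 3 -x-> 4 -x-> 3 -y-> 5 -y-> 5 -y-> 5 -x-> 2 -y-> 2 -y-> 2 -y-> 2
End state 2 is not accepting.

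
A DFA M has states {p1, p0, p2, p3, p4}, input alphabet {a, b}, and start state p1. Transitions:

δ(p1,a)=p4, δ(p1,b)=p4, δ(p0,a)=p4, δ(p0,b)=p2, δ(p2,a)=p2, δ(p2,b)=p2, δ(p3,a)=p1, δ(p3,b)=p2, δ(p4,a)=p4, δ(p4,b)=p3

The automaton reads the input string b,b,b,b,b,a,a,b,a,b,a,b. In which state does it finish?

p1 → p4 → p3 → p2 → p2 → p2 → p2 → p2 → p2 → p2 → p2 → p2 → p2

p2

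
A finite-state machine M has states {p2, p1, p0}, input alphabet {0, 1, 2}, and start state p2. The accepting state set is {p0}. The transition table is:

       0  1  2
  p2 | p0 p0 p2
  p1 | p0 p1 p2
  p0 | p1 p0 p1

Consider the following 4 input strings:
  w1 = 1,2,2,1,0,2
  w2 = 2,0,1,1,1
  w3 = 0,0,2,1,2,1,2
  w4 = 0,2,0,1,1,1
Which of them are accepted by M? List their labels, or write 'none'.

w1: Trace: p2 -1-> p0 -2-> p1 -2-> p2 -1-> p0 -0-> p1 -2-> p2  → end p2, rejected
w2: Trace: p2 -2-> p2 -0-> p0 -1-> p0 -1-> p0 -1-> p0  → end p0, accepted
w3: Trace: p2 -0-> p0 -0-> p1 -2-> p2 -1-> p0 -2-> p1 -1-> p1 -2-> p2  → end p2, rejected
w4: Trace: p2 -0-> p0 -2-> p1 -0-> p0 -1-> p0 -1-> p0 -1-> p0  → end p0, accepted

w2, w4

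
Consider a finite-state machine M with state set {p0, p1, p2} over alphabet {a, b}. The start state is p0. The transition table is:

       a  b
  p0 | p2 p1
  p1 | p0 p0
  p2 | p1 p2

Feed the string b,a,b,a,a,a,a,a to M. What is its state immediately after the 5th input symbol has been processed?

p2

Trace: p0 -b-> p1 -a-> p0 -b-> p1 -a-> p0 -a-> p2
After 5 symbols: p2.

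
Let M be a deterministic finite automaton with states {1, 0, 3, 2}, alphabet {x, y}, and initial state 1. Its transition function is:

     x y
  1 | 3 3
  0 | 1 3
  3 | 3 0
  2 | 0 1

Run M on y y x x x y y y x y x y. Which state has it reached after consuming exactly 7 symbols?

3

1 → 3 → 0 → 1 → 3 → 3 → 0 → 3
After 7 symbols: 3.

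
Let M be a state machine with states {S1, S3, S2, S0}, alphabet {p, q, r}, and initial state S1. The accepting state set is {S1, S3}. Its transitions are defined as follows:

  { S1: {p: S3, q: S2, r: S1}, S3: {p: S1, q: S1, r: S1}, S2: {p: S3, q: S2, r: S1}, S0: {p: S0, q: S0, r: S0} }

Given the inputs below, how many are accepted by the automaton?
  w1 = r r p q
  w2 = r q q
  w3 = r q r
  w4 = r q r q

w1:
  start at S1
  read 'r': S1 → S1
  read 'r': S1 → S1
  read 'p': S1 → S3
  read 'q': S3 → S1
  end S1, accepted
w2:
  start at S1
  read 'r': S1 → S1
  read 'q': S1 → S2
  read 'q': S2 → S2
  end S2, rejected
w3:
  start at S1
  read 'r': S1 → S1
  read 'q': S1 → S2
  read 'r': S2 → S1
  end S1, accepted
w4:
  start at S1
  read 'r': S1 → S1
  read 'q': S1 → S2
  read 'r': S2 → S1
  read 'q': S1 → S2
  end S2, rejected

2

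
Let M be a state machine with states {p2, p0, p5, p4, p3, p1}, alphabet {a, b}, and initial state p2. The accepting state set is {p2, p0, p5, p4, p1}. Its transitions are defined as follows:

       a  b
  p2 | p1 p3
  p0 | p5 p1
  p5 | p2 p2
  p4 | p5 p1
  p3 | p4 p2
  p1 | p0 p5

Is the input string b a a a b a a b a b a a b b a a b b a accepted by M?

p2 → p3 → p4 → p5 → p2 → p3 → p4 → p5 → p2 → p1 → p5 → p2 → p1 → p5 → p2 → p1 → p0 → p1 → p5 → p2
End state p2 is accepting.

Yes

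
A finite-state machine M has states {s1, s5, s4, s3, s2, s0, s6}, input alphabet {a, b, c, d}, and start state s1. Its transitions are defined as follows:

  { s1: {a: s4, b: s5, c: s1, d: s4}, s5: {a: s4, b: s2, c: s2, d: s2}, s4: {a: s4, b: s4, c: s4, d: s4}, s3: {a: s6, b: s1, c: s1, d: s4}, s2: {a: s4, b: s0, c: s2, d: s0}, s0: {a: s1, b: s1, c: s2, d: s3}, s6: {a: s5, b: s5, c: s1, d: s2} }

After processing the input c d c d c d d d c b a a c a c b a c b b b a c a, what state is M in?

s4

start at s1
read 'c': s1 → s1
read 'd': s1 → s4
read 'c': s4 → s4
read 'd': s4 → s4
read 'c': s4 → s4
read 'd': s4 → s4
read 'd': s4 → s4
read 'd': s4 → s4
read 'c': s4 → s4
read 'b': s4 → s4
read 'a': s4 → s4
read 'a': s4 → s4
read 'c': s4 → s4
read 'a': s4 → s4
read 'c': s4 → s4
read 'b': s4 → s4
read 'a': s4 → s4
read 'c': s4 → s4
read 'b': s4 → s4
read 'b': s4 → s4
read 'b': s4 → s4
read 'a': s4 → s4
read 'c': s4 → s4
read 'a': s4 → s4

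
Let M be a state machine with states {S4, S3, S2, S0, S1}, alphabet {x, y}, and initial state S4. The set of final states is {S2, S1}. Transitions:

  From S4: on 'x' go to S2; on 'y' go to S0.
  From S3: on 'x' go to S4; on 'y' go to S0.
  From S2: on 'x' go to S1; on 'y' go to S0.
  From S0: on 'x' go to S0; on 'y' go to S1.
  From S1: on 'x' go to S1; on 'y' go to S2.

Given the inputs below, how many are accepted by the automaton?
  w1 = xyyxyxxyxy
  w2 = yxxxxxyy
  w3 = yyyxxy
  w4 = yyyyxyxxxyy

w1:
  start at S4
  read 'x': S4 → S2
  read 'y': S2 → S0
  read 'y': S0 → S1
  read 'x': S1 → S1
  read 'y': S1 → S2
  read 'x': S2 → S1
  read 'x': S1 → S1
  read 'y': S1 → S2
  read 'x': S2 → S1
  read 'y': S1 → S2
  end S2, accepted
w2:
  start at S4
  read 'y': S4 → S0
  read 'x': S0 → S0
  read 'x': S0 → S0
  read 'x': S0 → S0
  read 'x': S0 → S0
  read 'x': S0 → S0
  read 'y': S0 → S1
  read 'y': S1 → S2
  end S2, accepted
w3:
  start at S4
  read 'y': S4 → S0
  read 'y': S0 → S1
  read 'y': S1 → S2
  read 'x': S2 → S1
  read 'x': S1 → S1
  read 'y': S1 → S2
  end S2, accepted
w4:
  start at S4
  read 'y': S4 → S0
  read 'y': S0 → S1
  read 'y': S1 → S2
  read 'y': S2 → S0
  read 'x': S0 → S0
  read 'y': S0 → S1
  read 'x': S1 → S1
  read 'x': S1 → S1
  read 'x': S1 → S1
  read 'y': S1 → S2
  read 'y': S2 → S0
  end S0, rejected

3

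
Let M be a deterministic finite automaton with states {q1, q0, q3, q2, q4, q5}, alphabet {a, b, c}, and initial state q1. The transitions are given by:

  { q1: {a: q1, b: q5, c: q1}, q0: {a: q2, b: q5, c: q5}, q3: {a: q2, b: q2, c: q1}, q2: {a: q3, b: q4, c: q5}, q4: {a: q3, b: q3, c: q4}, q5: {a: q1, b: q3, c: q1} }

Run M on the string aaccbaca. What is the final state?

start at q1
read 'a': q1 → q1
read 'a': q1 → q1
read 'c': q1 → q1
read 'c': q1 → q1
read 'b': q1 → q5
read 'a': q5 → q1
read 'c': q1 → q1
read 'a': q1 → q1

q1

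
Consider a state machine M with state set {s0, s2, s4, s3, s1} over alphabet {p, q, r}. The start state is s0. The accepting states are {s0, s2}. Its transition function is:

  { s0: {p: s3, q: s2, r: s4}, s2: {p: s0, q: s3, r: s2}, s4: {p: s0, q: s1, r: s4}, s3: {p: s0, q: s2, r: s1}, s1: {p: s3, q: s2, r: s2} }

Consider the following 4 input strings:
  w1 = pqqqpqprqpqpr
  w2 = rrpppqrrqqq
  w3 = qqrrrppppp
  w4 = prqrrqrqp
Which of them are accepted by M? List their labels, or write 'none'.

w3, w4

w1: s0 → s3 → s2 → s3 → s2 → s0 → s2 → s0 → s4 → s1 → s3 → s2 → s0 → s4  → end s4, rejected
w2: s0 → s4 → s4 → s0 → s3 → s0 → s2 → s2 → s2 → s3 → s2 → s3  → end s3, rejected
w3: s0 → s2 → s3 → s1 → s2 → s2 → s0 → s3 → s0 → s3 → s0  → end s0, accepted
w4: s0 → s3 → s1 → s2 → s2 → s2 → s3 → s1 → s2 → s0  → end s0, accepted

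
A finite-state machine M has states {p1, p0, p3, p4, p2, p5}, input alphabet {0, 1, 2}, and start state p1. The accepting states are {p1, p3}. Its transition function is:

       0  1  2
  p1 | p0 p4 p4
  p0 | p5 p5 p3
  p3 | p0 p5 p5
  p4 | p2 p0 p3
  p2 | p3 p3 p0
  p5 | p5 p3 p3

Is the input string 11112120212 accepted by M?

Yes

Trace: p1 -1-> p4 -1-> p0 -1-> p5 -1-> p3 -2-> p5 -1-> p3 -2-> p5 -0-> p5 -2-> p3 -1-> p5 -2-> p3
End state p3 is accepting.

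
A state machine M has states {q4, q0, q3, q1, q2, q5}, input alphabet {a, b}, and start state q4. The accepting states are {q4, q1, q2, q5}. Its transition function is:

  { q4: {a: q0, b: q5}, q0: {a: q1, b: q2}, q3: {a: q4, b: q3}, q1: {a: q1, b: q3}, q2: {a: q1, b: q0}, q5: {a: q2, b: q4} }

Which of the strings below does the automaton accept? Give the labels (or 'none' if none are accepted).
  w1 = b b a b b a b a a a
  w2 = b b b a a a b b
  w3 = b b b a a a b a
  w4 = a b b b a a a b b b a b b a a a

w1, w3, w4

w1:
  start at q4
  read 'b': q4 → q5
  read 'b': q5 → q4
  read 'a': q4 → q0
  read 'b': q0 → q2
  read 'b': q2 → q0
  read 'a': q0 → q1
  read 'b': q1 → q3
  read 'a': q3 → q4
  read 'a': q4 → q0
  read 'a': q0 → q1
  end q1, accepted
w2:
  start at q4
  read 'b': q4 → q5
  read 'b': q5 → q4
  read 'b': q4 → q5
  read 'a': q5 → q2
  read 'a': q2 → q1
  read 'a': q1 → q1
  read 'b': q1 → q3
  read 'b': q3 → q3
  end q3, rejected
w3:
  start at q4
  read 'b': q4 → q5
  read 'b': q5 → q4
  read 'b': q4 → q5
  read 'a': q5 → q2
  read 'a': q2 → q1
  read 'a': q1 → q1
  read 'b': q1 → q3
  read 'a': q3 → q4
  end q4, accepted
w4:
  start at q4
  read 'a': q4 → q0
  read 'b': q0 → q2
  read 'b': q2 → q0
  read 'b': q0 → q2
  read 'a': q2 → q1
  read 'a': q1 → q1
  read 'a': q1 → q1
  read 'b': q1 → q3
  read 'b': q3 → q3
  read 'b': q3 → q3
  read 'a': q3 → q4
  read 'b': q4 → q5
  read 'b': q5 → q4
  read 'a': q4 → q0
  read 'a': q0 → q1
  read 'a': q1 → q1
  end q1, accepted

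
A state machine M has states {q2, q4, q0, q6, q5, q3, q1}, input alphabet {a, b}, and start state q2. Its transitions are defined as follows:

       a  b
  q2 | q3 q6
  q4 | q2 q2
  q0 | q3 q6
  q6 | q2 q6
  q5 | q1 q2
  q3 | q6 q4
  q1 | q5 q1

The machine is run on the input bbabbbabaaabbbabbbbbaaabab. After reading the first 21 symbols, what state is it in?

start at q2
read 'b': q2 → q6
read 'b': q6 → q6
read 'a': q6 → q2
read 'b': q2 → q6
read 'b': q6 → q6
read 'b': q6 → q6
read 'a': q6 → q2
read 'b': q2 → q6
read 'a': q6 → q2
read 'a': q2 → q3
read 'a': q3 → q6
read 'b': q6 → q6
read 'b': q6 → q6
read 'b': q6 → q6
read 'a': q6 → q2
read 'b': q2 → q6
read 'b': q6 → q6
read 'b': q6 → q6
read 'b': q6 → q6
read 'b': q6 → q6
read 'a': q6 → q2
After 21 symbols: q2.

q2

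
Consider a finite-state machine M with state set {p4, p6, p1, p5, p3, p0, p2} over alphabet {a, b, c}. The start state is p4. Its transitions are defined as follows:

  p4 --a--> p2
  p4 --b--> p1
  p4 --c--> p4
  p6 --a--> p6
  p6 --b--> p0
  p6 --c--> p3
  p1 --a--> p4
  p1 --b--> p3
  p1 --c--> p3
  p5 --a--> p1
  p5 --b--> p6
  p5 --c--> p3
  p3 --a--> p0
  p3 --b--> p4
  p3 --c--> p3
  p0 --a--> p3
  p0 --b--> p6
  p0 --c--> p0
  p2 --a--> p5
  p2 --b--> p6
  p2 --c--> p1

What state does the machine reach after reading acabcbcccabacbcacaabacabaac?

p4 → p2 → p1 → p4 → p1 → p3 → p4 → p4 → p4 → p4 → p2 → p6 → p6 → p3 → p4 → p4 → p2 → p1 → p4 → p2 → p6 → p6 → p3 → p0 → p6 → p6 → p6 → p3

p3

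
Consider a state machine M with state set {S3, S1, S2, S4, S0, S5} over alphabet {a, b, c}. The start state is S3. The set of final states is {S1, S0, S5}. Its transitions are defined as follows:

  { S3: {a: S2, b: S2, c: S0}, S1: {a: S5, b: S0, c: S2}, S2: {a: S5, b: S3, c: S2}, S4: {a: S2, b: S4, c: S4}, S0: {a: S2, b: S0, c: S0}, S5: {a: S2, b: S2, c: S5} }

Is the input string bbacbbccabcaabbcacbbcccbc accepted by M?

S3 → S2 → S3 → S2 → S2 → S3 → S2 → S2 → S2 → S5 → S2 → S2 → S5 → S2 → S3 → S2 → S2 → S5 → S5 → S2 → S3 → S0 → S0 → S0 → S0 → S0
End state S0 is accepting.

Yes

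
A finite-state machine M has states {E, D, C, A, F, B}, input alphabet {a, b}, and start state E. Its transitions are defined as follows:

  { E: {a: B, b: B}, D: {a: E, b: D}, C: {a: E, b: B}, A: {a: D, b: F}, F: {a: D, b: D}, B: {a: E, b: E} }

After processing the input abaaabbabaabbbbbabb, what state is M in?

B

Trace: E -a-> B -b-> E -a-> B -a-> E -a-> B -b-> E -b-> B -a-> E -b-> B -a-> E -a-> B -b-> E -b-> B -b-> E -b-> B -b-> E -a-> B -b-> E -b-> B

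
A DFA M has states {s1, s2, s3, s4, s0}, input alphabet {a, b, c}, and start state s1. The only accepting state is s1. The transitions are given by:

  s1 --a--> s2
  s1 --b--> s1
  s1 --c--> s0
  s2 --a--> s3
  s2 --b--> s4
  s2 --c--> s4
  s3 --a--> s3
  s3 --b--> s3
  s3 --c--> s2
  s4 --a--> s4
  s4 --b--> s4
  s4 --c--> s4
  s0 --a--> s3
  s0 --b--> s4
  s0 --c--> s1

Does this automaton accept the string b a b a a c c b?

No

s1 → s1 → s2 → s4 → s4 → s4 → s4 → s4 → s4
End state s4 is not accepting.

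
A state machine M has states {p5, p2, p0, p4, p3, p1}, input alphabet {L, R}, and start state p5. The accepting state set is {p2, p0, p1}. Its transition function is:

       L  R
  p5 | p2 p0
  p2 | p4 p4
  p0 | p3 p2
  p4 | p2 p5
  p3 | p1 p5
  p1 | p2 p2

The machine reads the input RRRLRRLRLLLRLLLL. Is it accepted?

p5 → p0 → p2 → p4 → p2 → p4 → p5 → p2 → p4 → p2 → p4 → p2 → p4 → p2 → p4 → p2 → p4
End state p4 is not accepting.

No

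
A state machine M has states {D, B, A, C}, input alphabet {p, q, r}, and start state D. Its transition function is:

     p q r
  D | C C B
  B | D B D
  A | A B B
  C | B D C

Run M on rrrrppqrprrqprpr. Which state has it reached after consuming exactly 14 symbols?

Trace: D -r-> B -r-> D -r-> B -r-> D -p-> C -p-> B -q-> B -r-> D -p-> C -r-> C -r-> C -q-> D -p-> C -r-> C
After 14 symbols: C.

C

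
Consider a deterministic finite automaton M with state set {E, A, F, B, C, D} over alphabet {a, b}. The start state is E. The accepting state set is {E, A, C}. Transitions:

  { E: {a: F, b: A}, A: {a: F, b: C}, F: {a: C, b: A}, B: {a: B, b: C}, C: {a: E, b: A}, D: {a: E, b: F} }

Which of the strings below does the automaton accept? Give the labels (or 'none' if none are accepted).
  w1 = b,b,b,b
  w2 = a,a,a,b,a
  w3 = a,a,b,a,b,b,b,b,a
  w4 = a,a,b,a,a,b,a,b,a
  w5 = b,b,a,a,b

w1:
  start at E
  read 'b': E → A
  read 'b': A → C
  read 'b': C → A
  read 'b': A → C
  end C, accepted
w2:
  start at E
  read 'a': E → F
  read 'a': F → C
  read 'a': C → E
  read 'b': E → A
  read 'a': A → F
  end F, rejected
w3:
  start at E
  read 'a': E → F
  read 'a': F → C
  read 'b': C → A
  read 'a': A → F
  read 'b': F → A
  read 'b': A → C
  read 'b': C → A
  read 'b': A → C
  read 'a': C → E
  end E, accepted
w4:
  start at E
  read 'a': E → F
  read 'a': F → C
  read 'b': C → A
  read 'a': A → F
  read 'a': F → C
  read 'b': C → A
  read 'a': A → F
  read 'b': F → A
  read 'a': A → F
  end F, rejected
w5:
  start at E
  read 'b': E → A
  read 'b': A → C
  read 'a': C → E
  read 'a': E → F
  read 'b': F → A
  end A, accepted

w1, w3, w5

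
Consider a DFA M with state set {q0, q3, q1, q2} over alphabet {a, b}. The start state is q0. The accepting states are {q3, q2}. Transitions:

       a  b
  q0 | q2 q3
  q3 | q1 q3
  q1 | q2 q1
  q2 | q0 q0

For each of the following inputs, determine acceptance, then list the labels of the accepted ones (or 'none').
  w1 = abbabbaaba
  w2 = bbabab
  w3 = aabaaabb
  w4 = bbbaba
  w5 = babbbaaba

w1: Trace: q0 -a-> q2 -b-> q0 -b-> q3 -a-> q1 -b-> q1 -b-> q1 -a-> q2 -a-> q0 -b-> q3 -a-> q1  → end q1, rejected
w2: Trace: q0 -b-> q3 -b-> q3 -a-> q1 -b-> q1 -a-> q2 -b-> q0  → end q0, rejected
w3: Trace: q0 -a-> q2 -a-> q0 -b-> q3 -a-> q1 -a-> q2 -a-> q0 -b-> q3 -b-> q3  → end q3, accepted
w4: Trace: q0 -b-> q3 -b-> q3 -b-> q3 -a-> q1 -b-> q1 -a-> q2  → end q2, accepted
w5: Trace: q0 -b-> q3 -a-> q1 -b-> q1 -b-> q1 -b-> q1 -a-> q2 -a-> q0 -b-> q3 -a-> q1  → end q1, rejected

w3, w4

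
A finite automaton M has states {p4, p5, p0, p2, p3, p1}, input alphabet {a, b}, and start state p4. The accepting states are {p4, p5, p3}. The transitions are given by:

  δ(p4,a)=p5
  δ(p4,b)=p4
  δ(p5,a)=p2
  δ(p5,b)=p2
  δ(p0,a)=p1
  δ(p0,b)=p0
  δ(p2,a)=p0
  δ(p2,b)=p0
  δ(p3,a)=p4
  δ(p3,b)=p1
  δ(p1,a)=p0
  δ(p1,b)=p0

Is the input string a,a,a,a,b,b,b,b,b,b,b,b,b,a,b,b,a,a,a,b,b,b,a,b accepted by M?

p4 → p5 → p2 → p0 → p1 → p0 → p0 → p0 → p0 → p0 → p0 → p0 → p0 → p0 → p1 → p0 → p0 → p1 → p0 → p1 → p0 → p0 → p0 → p1 → p0
End state p0 is not accepting.

No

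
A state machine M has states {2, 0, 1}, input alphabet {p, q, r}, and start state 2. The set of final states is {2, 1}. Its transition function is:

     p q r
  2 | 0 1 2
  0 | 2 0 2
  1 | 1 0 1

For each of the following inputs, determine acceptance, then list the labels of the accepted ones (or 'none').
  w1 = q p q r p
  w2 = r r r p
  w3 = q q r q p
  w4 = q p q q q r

w1:
  start at 2
  read 'q': 2 → 1
  read 'p': 1 → 1
  read 'q': 1 → 0
  read 'r': 0 → 2
  read 'p': 2 → 0
  end 0, rejected
w2:
  start at 2
  read 'r': 2 → 2
  read 'r': 2 → 2
  read 'r': 2 → 2
  read 'p': 2 → 0
  end 0, rejected
w3:
  start at 2
  read 'q': 2 → 1
  read 'q': 1 → 0
  read 'r': 0 → 2
  read 'q': 2 → 1
  read 'p': 1 → 1
  end 1, accepted
w4:
  start at 2
  read 'q': 2 → 1
  read 'p': 1 → 1
  read 'q': 1 → 0
  read 'q': 0 → 0
  read 'q': 0 → 0
  read 'r': 0 → 2
  end 2, accepted

w3, w4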